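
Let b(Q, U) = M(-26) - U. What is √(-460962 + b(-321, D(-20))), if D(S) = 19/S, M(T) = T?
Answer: I*√46098705/10 ≈ 678.96*I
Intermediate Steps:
b(Q, U) = -26 - U
√(-460962 + b(-321, D(-20))) = √(-460962 + (-26 - 19/(-20))) = √(-460962 + (-26 - 19*(-1)/20)) = √(-460962 + (-26 - 1*(-19/20))) = √(-460962 + (-26 + 19/20)) = √(-460962 - 501/20) = √(-9219741/20) = I*√46098705/10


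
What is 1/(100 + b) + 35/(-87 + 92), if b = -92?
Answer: 57/8 ≈ 7.1250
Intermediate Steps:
1/(100 + b) + 35/(-87 + 92) = 1/(100 - 92) + 35/(-87 + 92) = 1/8 + 35/5 = 1/8 + 35*(1/5) = 1/8 + 7 = 57/8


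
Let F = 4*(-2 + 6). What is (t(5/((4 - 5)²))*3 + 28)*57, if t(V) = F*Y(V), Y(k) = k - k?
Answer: 1596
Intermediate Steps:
Y(k) = 0
F = 16 (F = 4*4 = 16)
t(V) = 0 (t(V) = 16*0 = 0)
(t(5/((4 - 5)²))*3 + 28)*57 = (0*3 + 28)*57 = (0 + 28)*57 = 28*57 = 1596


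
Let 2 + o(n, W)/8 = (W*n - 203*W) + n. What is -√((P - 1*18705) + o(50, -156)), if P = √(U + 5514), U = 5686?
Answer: -√(172623 + 40*√7) ≈ -415.61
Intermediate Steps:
P = 40*√7 (P = √(5686 + 5514) = √11200 = 40*√7 ≈ 105.83)
o(n, W) = -16 - 1624*W + 8*n + 8*W*n (o(n, W) = -16 + 8*((W*n - 203*W) + n) = -16 + 8*((-203*W + W*n) + n) = -16 + 8*(n - 203*W + W*n) = -16 + (-1624*W + 8*n + 8*W*n) = -16 - 1624*W + 8*n + 8*W*n)
-√((P - 1*18705) + o(50, -156)) = -√((40*√7 - 1*18705) + (-16 - 1624*(-156) + 8*50 + 8*(-156)*50)) = -√((40*√7 - 18705) + (-16 + 253344 + 400 - 62400)) = -√((-18705 + 40*√7) + 191328) = -√(172623 + 40*√7)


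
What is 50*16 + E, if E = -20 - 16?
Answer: 764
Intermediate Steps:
E = -36
50*16 + E = 50*16 - 36 = 800 - 36 = 764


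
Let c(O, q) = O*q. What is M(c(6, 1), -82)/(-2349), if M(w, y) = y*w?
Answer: 164/783 ≈ 0.20945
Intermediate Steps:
M(w, y) = w*y
M(c(6, 1), -82)/(-2349) = ((6*1)*(-82))/(-2349) = (6*(-82))*(-1/2349) = -492*(-1/2349) = 164/783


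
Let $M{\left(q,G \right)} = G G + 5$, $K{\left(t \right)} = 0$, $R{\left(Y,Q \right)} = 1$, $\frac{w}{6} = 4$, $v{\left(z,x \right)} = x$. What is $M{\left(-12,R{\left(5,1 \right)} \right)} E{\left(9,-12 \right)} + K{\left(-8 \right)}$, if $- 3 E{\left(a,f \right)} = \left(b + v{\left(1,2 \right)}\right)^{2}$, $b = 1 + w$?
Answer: $-1458$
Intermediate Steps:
$w = 24$ ($w = 6 \cdot 4 = 24$)
$b = 25$ ($b = 1 + 24 = 25$)
$M{\left(q,G \right)} = 5 + G^{2}$ ($M{\left(q,G \right)} = G^{2} + 5 = 5 + G^{2}$)
$E{\left(a,f \right)} = -243$ ($E{\left(a,f \right)} = - \frac{\left(25 + 2\right)^{2}}{3} = - \frac{27^{2}}{3} = \left(- \frac{1}{3}\right) 729 = -243$)
$M{\left(-12,R{\left(5,1 \right)} \right)} E{\left(9,-12 \right)} + K{\left(-8 \right)} = \left(5 + 1^{2}\right) \left(-243\right) + 0 = \left(5 + 1\right) \left(-243\right) + 0 = 6 \left(-243\right) + 0 = -1458 + 0 = -1458$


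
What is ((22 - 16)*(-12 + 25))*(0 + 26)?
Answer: 2028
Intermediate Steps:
((22 - 16)*(-12 + 25))*(0 + 26) = (6*13)*26 = 78*26 = 2028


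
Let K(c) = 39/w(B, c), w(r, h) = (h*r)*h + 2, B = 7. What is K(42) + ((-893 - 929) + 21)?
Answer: -1710947/950 ≈ -1801.0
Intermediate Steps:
w(r, h) = 2 + r*h² (w(r, h) = r*h² + 2 = 2 + r*h²)
K(c) = 39/(2 + 7*c²)
K(42) + ((-893 - 929) + 21) = 39/(2 + 7*42²) + ((-893 - 929) + 21) = 39/(2 + 7*1764) + (-1822 + 21) = 39/(2 + 12348) - 1801 = 39/12350 - 1801 = 39*(1/12350) - 1801 = 3/950 - 1801 = -1710947/950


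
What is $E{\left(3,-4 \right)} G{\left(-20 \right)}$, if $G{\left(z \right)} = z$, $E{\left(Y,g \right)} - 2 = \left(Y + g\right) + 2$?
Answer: $-60$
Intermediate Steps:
$E{\left(Y,g \right)} = 4 + Y + g$ ($E{\left(Y,g \right)} = 2 + \left(\left(Y + g\right) + 2\right) = 2 + \left(2 + Y + g\right) = 4 + Y + g$)
$E{\left(3,-4 \right)} G{\left(-20 \right)} = \left(4 + 3 - 4\right) \left(-20\right) = 3 \left(-20\right) = -60$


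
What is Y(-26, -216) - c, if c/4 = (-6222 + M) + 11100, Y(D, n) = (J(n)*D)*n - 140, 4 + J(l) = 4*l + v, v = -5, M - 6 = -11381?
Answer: -4876920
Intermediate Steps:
M = -11375 (M = 6 - 11381 = -11375)
J(l) = -9 + 4*l (J(l) = -4 + (4*l - 5) = -4 + (-5 + 4*l) = -9 + 4*l)
Y(D, n) = -140 + D*n*(-9 + 4*n) (Y(D, n) = ((-9 + 4*n)*D)*n - 140 = (D*(-9 + 4*n))*n - 140 = D*n*(-9 + 4*n) - 140 = -140 + D*n*(-9 + 4*n))
c = -25988 (c = 4*((-6222 - 11375) + 11100) = 4*(-17597 + 11100) = 4*(-6497) = -25988)
Y(-26, -216) - c = (-140 - 26*(-216)*(-9 + 4*(-216))) - 1*(-25988) = (-140 - 26*(-216)*(-9 - 864)) + 25988 = (-140 - 26*(-216)*(-873)) + 25988 = (-140 - 4902768) + 25988 = -4902908 + 25988 = -4876920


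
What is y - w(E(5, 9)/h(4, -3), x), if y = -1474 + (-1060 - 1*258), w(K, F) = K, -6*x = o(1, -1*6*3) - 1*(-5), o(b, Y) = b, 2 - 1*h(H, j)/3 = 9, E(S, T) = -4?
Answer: -58636/21 ≈ -2792.2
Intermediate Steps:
h(H, j) = -21 (h(H, j) = 6 - 3*9 = 6 - 27 = -21)
x = -1 (x = -(1 - 1*(-5))/6 = -(1 + 5)/6 = -⅙*6 = -1)
y = -2792 (y = -1474 + (-1060 - 258) = -1474 - 1318 = -2792)
y - w(E(5, 9)/h(4, -3), x) = -2792 - (-4)/(-21) = -2792 - (-4)*(-1)/21 = -2792 - 1*4/21 = -2792 - 4/21 = -58636/21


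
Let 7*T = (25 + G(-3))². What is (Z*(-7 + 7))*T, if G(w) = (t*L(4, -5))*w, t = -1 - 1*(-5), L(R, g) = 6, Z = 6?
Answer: 0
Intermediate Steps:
t = 4 (t = -1 + 5 = 4)
G(w) = 24*w (G(w) = (4*6)*w = 24*w)
T = 2209/7 (T = (25 + 24*(-3))²/7 = (25 - 72)²/7 = (⅐)*(-47)² = (⅐)*2209 = 2209/7 ≈ 315.57)
(Z*(-7 + 7))*T = (6*(-7 + 7))*(2209/7) = (6*0)*(2209/7) = 0*(2209/7) = 0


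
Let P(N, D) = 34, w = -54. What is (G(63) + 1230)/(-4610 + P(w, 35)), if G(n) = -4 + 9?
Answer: -95/352 ≈ -0.26989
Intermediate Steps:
G(n) = 5
(G(63) + 1230)/(-4610 + P(w, 35)) = (5 + 1230)/(-4610 + 34) = 1235/(-4576) = 1235*(-1/4576) = -95/352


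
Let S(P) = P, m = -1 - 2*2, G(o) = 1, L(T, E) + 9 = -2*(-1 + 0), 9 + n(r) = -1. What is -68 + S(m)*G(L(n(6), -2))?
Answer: -73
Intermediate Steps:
n(r) = -10 (n(r) = -9 - 1 = -10)
L(T, E) = -7 (L(T, E) = -9 - 2*(-1 + 0) = -9 - 2*(-1) = -9 + 2 = -7)
m = -5 (m = -1 - 4 = -5)
-68 + S(m)*G(L(n(6), -2)) = -68 - 5*1 = -68 - 5 = -73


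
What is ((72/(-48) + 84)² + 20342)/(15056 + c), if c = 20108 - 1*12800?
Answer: 108593/89456 ≈ 1.2139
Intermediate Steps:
c = 7308 (c = 20108 - 12800 = 7308)
((72/(-48) + 84)² + 20342)/(15056 + c) = ((72/(-48) + 84)² + 20342)/(15056 + 7308) = ((72*(-1/48) + 84)² + 20342)/22364 = ((-3/2 + 84)² + 20342)*(1/22364) = ((165/2)² + 20342)*(1/22364) = (27225/4 + 20342)*(1/22364) = (108593/4)*(1/22364) = 108593/89456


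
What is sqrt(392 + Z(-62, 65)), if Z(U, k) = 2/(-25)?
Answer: sqrt(9798)/5 ≈ 19.797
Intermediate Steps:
Z(U, k) = -2/25 (Z(U, k) = 2*(-1/25) = -2/25)
sqrt(392 + Z(-62, 65)) = sqrt(392 - 2/25) = sqrt(9798/25) = sqrt(9798)/5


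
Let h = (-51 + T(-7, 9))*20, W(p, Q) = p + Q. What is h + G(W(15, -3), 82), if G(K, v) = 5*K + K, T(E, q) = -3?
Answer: -1008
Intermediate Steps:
W(p, Q) = Q + p
h = -1080 (h = (-51 - 3)*20 = -54*20 = -1080)
G(K, v) = 6*K
h + G(W(15, -3), 82) = -1080 + 6*(-3 + 15) = -1080 + 6*12 = -1080 + 72 = -1008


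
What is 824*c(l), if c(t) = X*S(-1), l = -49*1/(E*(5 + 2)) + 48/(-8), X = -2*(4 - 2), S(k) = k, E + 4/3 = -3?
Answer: 3296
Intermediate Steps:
E = -13/3 (E = -4/3 - 3 = -13/3 ≈ -4.3333)
X = -4 (X = -2*2 = -4)
l = -57/13 (l = -49*(-3/(13*(5 + 2))) + 48/(-8) = -49/((-13/3*7)) + 48*(-⅛) = -49/(-91/3) - 6 = -49*(-3/91) - 6 = 21/13 - 6 = -57/13 ≈ -4.3846)
c(t) = 4 (c(t) = -4*(-1) = 4)
824*c(l) = 824*4 = 3296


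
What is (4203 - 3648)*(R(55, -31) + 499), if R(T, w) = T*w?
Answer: -669330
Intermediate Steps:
(4203 - 3648)*(R(55, -31) + 499) = (4203 - 3648)*(55*(-31) + 499) = 555*(-1705 + 499) = 555*(-1206) = -669330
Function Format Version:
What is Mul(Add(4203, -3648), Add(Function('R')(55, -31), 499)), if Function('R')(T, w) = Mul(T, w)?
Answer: -669330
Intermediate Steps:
Mul(Add(4203, -3648), Add(Function('R')(55, -31), 499)) = Mul(Add(4203, -3648), Add(Mul(55, -31), 499)) = Mul(555, Add(-1705, 499)) = Mul(555, -1206) = -669330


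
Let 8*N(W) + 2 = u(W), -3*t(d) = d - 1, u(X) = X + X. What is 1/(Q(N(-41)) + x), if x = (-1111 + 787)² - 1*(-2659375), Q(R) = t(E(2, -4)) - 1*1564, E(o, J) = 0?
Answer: 3/8288362 ≈ 3.6195e-7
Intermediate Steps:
u(X) = 2*X
t(d) = ⅓ - d/3 (t(d) = -(d - 1)/3 = -(-1 + d)/3 = ⅓ - d/3)
N(W) = -¼ + W/4 (N(W) = -¼ + (2*W)/8 = -¼ + W/4)
Q(R) = -4691/3 (Q(R) = (⅓ - ⅓*0) - 1*1564 = (⅓ + 0) - 1564 = ⅓ - 1564 = -4691/3)
x = 2764351 (x = (-324)² + 2659375 = 104976 + 2659375 = 2764351)
1/(Q(N(-41)) + x) = 1/(-4691/3 + 2764351) = 1/(8288362/3) = 3/8288362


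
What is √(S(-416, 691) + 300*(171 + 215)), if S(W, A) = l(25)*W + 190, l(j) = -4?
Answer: √117654 ≈ 343.01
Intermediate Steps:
S(W, A) = 190 - 4*W (S(W, A) = -4*W + 190 = 190 - 4*W)
√(S(-416, 691) + 300*(171 + 215)) = √((190 - 4*(-416)) + 300*(171 + 215)) = √((190 + 1664) + 300*386) = √(1854 + 115800) = √117654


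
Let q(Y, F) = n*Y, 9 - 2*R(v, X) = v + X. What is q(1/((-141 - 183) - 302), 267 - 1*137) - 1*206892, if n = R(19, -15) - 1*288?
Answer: -259028213/1252 ≈ -2.0689e+5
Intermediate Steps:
R(v, X) = 9/2 - X/2 - v/2 (R(v, X) = 9/2 - (v + X)/2 = 9/2 - (X + v)/2 = 9/2 + (-X/2 - v/2) = 9/2 - X/2 - v/2)
n = -571/2 (n = (9/2 - 1/2*(-15) - 1/2*19) - 1*288 = (9/2 + 15/2 - 19/2) - 288 = 5/2 - 288 = -571/2 ≈ -285.50)
q(Y, F) = -571*Y/2
q(1/((-141 - 183) - 302), 267 - 1*137) - 1*206892 = -571/(2*((-141 - 183) - 302)) - 1*206892 = -571/(2*(-324 - 302)) - 206892 = -571/2/(-626) - 206892 = -571/2*(-1/626) - 206892 = 571/1252 - 206892 = -259028213/1252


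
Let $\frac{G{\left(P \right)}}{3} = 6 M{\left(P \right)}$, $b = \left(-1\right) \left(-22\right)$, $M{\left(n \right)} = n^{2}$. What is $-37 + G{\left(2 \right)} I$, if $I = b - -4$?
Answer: $1835$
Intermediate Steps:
$b = 22$
$G{\left(P \right)} = 18 P^{2}$ ($G{\left(P \right)} = 3 \cdot 6 P^{2} = 18 P^{2}$)
$I = 26$ ($I = 22 - -4 = 22 + 4 = 26$)
$-37 + G{\left(2 \right)} I = -37 + 18 \cdot 2^{2} \cdot 26 = -37 + 18 \cdot 4 \cdot 26 = -37 + 72 \cdot 26 = -37 + 1872 = 1835$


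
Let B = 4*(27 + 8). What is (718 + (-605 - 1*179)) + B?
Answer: 74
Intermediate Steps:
B = 140 (B = 4*35 = 140)
(718 + (-605 - 1*179)) + B = (718 + (-605 - 1*179)) + 140 = (718 + (-605 - 179)) + 140 = (718 - 784) + 140 = -66 + 140 = 74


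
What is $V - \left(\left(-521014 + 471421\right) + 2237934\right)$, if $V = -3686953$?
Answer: $-5875294$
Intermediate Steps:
$V - \left(\left(-521014 + 471421\right) + 2237934\right) = -3686953 - \left(\left(-521014 + 471421\right) + 2237934\right) = -3686953 - \left(-49593 + 2237934\right) = -3686953 - 2188341 = -5875294$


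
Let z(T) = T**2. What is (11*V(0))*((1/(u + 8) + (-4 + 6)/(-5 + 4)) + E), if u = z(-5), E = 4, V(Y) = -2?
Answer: -134/3 ≈ -44.667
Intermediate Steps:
u = 25 (u = (-5)**2 = 25)
(11*V(0))*((1/(u + 8) + (-4 + 6)/(-5 + 4)) + E) = (11*(-2))*((1/(25 + 8) + (-4 + 6)/(-5 + 4)) + 4) = -22*((1/33 + 2/(-1)) + 4) = -22*((1/33 + 2*(-1)) + 4) = -22*((1/33 - 2) + 4) = -22*(-65/33 + 4) = -22*67/33 = -134/3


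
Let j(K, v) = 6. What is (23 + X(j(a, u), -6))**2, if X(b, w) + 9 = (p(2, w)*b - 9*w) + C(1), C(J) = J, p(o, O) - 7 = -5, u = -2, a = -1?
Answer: 6561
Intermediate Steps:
p(o, O) = 2 (p(o, O) = 7 - 5 = 2)
X(b, w) = -8 - 9*w + 2*b (X(b, w) = -9 + ((2*b - 9*w) + 1) = -9 + ((-9*w + 2*b) + 1) = -9 + (1 - 9*w + 2*b) = -8 - 9*w + 2*b)
(23 + X(j(a, u), -6))**2 = (23 + (-8 - 9*(-6) + 2*6))**2 = (23 + (-8 + 54 + 12))**2 = (23 + 58)**2 = 81**2 = 6561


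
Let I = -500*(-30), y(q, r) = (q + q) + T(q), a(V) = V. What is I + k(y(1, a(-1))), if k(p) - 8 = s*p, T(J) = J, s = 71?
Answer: 15221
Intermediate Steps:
y(q, r) = 3*q (y(q, r) = (q + q) + q = 2*q + q = 3*q)
k(p) = 8 + 71*p
I = 15000
I + k(y(1, a(-1))) = 15000 + (8 + 71*(3*1)) = 15000 + (8 + 71*3) = 15000 + (8 + 213) = 15000 + 221 = 15221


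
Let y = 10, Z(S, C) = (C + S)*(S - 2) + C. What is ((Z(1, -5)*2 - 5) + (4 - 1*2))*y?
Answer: -50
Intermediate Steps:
Z(S, C) = C + (-2 + S)*(C + S) (Z(S, C) = (C + S)*(-2 + S) + C = (-2 + S)*(C + S) + C = C + (-2 + S)*(C + S))
((Z(1, -5)*2 - 5) + (4 - 1*2))*y = (((1² - 1*(-5) - 2*1 - 5*1)*2 - 5) + (4 - 1*2))*10 = (((1 + 5 - 2 - 5)*2 - 5) + (4 - 2))*10 = ((-1*2 - 5) + 2)*10 = ((-2 - 5) + 2)*10 = (-7 + 2)*10 = -5*10 = -50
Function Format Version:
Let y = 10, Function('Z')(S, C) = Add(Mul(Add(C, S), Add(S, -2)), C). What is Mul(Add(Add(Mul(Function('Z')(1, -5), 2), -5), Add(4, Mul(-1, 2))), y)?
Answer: -50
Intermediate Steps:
Function('Z')(S, C) = Add(C, Mul(Add(-2, S), Add(C, S))) (Function('Z')(S, C) = Add(Mul(Add(C, S), Add(-2, S)), C) = Add(Mul(Add(-2, S), Add(C, S)), C) = Add(C, Mul(Add(-2, S), Add(C, S))))
Mul(Add(Add(Mul(Function('Z')(1, -5), 2), -5), Add(4, Mul(-1, 2))), y) = Mul(Add(Add(Mul(Add(Pow(1, 2), Mul(-1, -5), Mul(-2, 1), Mul(-5, 1)), 2), -5), Add(4, Mul(-1, 2))), 10) = Mul(Add(Add(Mul(Add(1, 5, -2, -5), 2), -5), Add(4, -2)), 10) = Mul(Add(Add(Mul(-1, 2), -5), 2), 10) = Mul(Add(Add(-2, -5), 2), 10) = Mul(Add(-7, 2), 10) = Mul(-5, 10) = -50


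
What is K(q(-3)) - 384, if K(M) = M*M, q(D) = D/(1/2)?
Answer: -348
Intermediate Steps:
q(D) = 2*D (q(D) = D/(1/2) = D*2 = 2*D)
K(M) = M**2
K(q(-3)) - 384 = (2*(-3))**2 - 384 = (-6)**2 - 384 = 36 - 384 = -348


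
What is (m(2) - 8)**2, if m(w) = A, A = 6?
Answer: 4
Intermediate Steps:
m(w) = 6
(m(2) - 8)**2 = (6 - 8)**2 = (-2)**2 = 4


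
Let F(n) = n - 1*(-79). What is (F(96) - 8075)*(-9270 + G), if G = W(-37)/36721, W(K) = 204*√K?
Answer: 73233000 - 1611600*I*√37/36721 ≈ 7.3233e+7 - 266.96*I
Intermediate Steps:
F(n) = 79 + n (F(n) = n + 79 = 79 + n)
G = 204*I*√37/36721 (G = (204*√(-37))/36721 = (204*(I*√37))*(1/36721) = (204*I*√37)*(1/36721) = 204*I*√37/36721 ≈ 0.033792*I)
(F(96) - 8075)*(-9270 + G) = ((79 + 96) - 8075)*(-9270 + 204*I*√37/36721) = (175 - 8075)*(-9270 + 204*I*√37/36721) = -7900*(-9270 + 204*I*√37/36721) = 73233000 - 1611600*I*√37/36721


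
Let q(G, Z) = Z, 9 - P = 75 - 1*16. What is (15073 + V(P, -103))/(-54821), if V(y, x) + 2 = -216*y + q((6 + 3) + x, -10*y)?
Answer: -26371/54821 ≈ -0.48104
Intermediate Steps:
P = -50 (P = 9 - (75 - 1*16) = 9 - (75 - 16) = 9 - 1*59 = 9 - 59 = -50)
V(y, x) = -2 - 226*y (V(y, x) = -2 + (-216*y - 10*y) = -2 - 226*y)
(15073 + V(P, -103))/(-54821) = (15073 + (-2 - 226*(-50)))/(-54821) = (15073 + (-2 + 11300))*(-1/54821) = (15073 + 11298)*(-1/54821) = 26371*(-1/54821) = -26371/54821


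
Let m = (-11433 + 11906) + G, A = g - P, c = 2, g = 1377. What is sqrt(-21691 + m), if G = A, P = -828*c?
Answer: I*sqrt(18185) ≈ 134.85*I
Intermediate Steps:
P = -1656 (P = -828*2 = -1656)
A = 3033 (A = 1377 - 1*(-1656) = 1377 + 1656 = 3033)
G = 3033
m = 3506 (m = (-11433 + 11906) + 3033 = 473 + 3033 = 3506)
sqrt(-21691 + m) = sqrt(-21691 + 3506) = sqrt(-18185) = I*sqrt(18185)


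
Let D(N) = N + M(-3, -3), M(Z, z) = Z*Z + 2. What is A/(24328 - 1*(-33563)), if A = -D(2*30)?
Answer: -71/57891 ≈ -0.0012264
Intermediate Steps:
M(Z, z) = 2 + Z² (M(Z, z) = Z² + 2 = 2 + Z²)
D(N) = 11 + N (D(N) = N + (2 + (-3)²) = N + (2 + 9) = N + 11 = 11 + N)
A = -71 (A = -(11 + 2*30) = -(11 + 60) = -1*71 = -71)
A/(24328 - 1*(-33563)) = -71/(24328 - 1*(-33563)) = -71/(24328 + 33563) = -71/57891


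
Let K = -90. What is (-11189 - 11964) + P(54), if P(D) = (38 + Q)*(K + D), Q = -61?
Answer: -22325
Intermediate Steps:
P(D) = 2070 - 23*D (P(D) = (38 - 61)*(-90 + D) = -23*(-90 + D) = 2070 - 23*D)
(-11189 - 11964) + P(54) = (-11189 - 11964) + (2070 - 23*54) = -23153 + (2070 - 1242) = -23153 + 828 = -22325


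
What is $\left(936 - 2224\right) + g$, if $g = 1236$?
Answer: $-52$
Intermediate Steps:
$\left(936 - 2224\right) + g = \left(936 - 2224\right) + 1236 = -1288 + 1236 = -52$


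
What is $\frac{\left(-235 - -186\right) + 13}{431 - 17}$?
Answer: $- \frac{2}{23} \approx -0.086957$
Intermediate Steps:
$\frac{\left(-235 - -186\right) + 13}{431 - 17} = \frac{\left(-235 + 186\right) + 13}{414} = \left(-49 + 13\right) \frac{1}{414} = \left(-36\right) \frac{1}{414} = - \frac{2}{23}$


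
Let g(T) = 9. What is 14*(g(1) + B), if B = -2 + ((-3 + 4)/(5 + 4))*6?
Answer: 322/3 ≈ 107.33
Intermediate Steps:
B = -4/3 (B = -2 + (1/9)*6 = -2 + (1*(⅑))*6 = -2 + (⅑)*6 = -2 + ⅔ = -4/3 ≈ -1.3333)
14*(g(1) + B) = 14*(9 - 4/3) = 14*(23/3) = 322/3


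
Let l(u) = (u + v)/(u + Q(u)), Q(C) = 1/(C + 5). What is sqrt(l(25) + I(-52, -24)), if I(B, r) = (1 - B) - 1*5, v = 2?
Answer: sqrt(27680358)/751 ≈ 7.0056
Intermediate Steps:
Q(C) = 1/(5 + C)
l(u) = (2 + u)/(u + 1/(5 + u)) (l(u) = (u + 2)/(u + 1/(5 + u)) = (2 + u)/(u + 1/(5 + u)))
I(B, r) = -4 - B (I(B, r) = (1 - B) - 5 = -4 - B)
sqrt(l(25) + I(-52, -24)) = sqrt((2 + 25)*(5 + 25)/(1 + 25*(5 + 25)) + (-4 - 1*(-52))) = sqrt(27*30/(1 + 25*30) + (-4 + 52)) = sqrt(27*30/(1 + 750) + 48) = sqrt(27*30/751 + 48) = sqrt((1/751)*27*30 + 48) = sqrt(810/751 + 48) = sqrt(36858/751) = sqrt(27680358)/751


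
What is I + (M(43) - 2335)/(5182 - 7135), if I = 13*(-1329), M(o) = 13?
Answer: -3748851/217 ≈ -17276.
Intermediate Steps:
I = -17277
I + (M(43) - 2335)/(5182 - 7135) = -17277 + (13 - 2335)/(5182 - 7135) = -17277 - 2322/(-1953) = -17277 - 2322*(-1/1953) = -17277 + 258/217 = -3748851/217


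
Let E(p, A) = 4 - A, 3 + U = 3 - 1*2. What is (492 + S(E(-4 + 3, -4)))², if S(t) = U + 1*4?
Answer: 244036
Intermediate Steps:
U = -2 (U = -3 + (3 - 1*2) = -3 + (3 - 2) = -3 + 1 = -2)
S(t) = 2 (S(t) = -2 + 1*4 = -2 + 4 = 2)
(492 + S(E(-4 + 3, -4)))² = (492 + 2)² = 494² = 244036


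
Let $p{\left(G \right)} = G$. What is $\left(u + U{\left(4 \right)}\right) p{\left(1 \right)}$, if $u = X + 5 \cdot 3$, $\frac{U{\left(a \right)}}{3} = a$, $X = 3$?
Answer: $30$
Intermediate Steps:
$U{\left(a \right)} = 3 a$
$u = 18$ ($u = 3 + 5 \cdot 3 = 3 + 15 = 18$)
$\left(u + U{\left(4 \right)}\right) p{\left(1 \right)} = \left(18 + 3 \cdot 4\right) 1 = \left(18 + 12\right) 1 = 30 \cdot 1 = 30$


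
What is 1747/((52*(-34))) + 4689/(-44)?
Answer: -2091755/19448 ≈ -107.56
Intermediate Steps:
1747/((52*(-34))) + 4689/(-44) = 1747/(-1768) + 4689*(-1/44) = 1747*(-1/1768) - 4689/44 = -1747/1768 - 4689/44 = -2091755/19448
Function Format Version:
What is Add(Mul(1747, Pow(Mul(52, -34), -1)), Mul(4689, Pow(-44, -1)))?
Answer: Rational(-2091755, 19448) ≈ -107.56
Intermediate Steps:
Add(Mul(1747, Pow(Mul(52, -34), -1)), Mul(4689, Pow(-44, -1))) = Add(Mul(1747, Pow(-1768, -1)), Mul(4689, Rational(-1, 44))) = Add(Mul(1747, Rational(-1, 1768)), Rational(-4689, 44)) = Add(Rational(-1747, 1768), Rational(-4689, 44)) = Rational(-2091755, 19448)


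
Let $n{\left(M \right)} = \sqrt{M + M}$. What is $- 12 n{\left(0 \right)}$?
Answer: $0$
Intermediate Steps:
$n{\left(M \right)} = \sqrt{2} \sqrt{M}$ ($n{\left(M \right)} = \sqrt{2 M} = \sqrt{2} \sqrt{M}$)
$- 12 n{\left(0 \right)} = - 12 \sqrt{2} \sqrt{0} = - 12 \sqrt{2} \cdot 0 = \left(-12\right) 0 = 0$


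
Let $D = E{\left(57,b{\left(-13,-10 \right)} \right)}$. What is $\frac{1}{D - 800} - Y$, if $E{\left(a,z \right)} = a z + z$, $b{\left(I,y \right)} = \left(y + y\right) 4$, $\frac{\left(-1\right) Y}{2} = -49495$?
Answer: $- \frac{538505601}{5440} \approx -98990.0$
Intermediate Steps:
$Y = 98990$ ($Y = \left(-2\right) \left(-49495\right) = 98990$)
$b{\left(I,y \right)} = 8 y$ ($b{\left(I,y \right)} = 2 y 4 = 8 y$)
$E{\left(a,z \right)} = z + a z$
$D = -4640$ ($D = 8 \left(-10\right) \left(1 + 57\right) = \left(-80\right) 58 = -4640$)
$\frac{1}{D - 800} - Y = \frac{1}{-4640 - 800} - 98990 = \frac{1}{-5440} - 98990 = - \frac{1}{5440} - 98990 = - \frac{538505601}{5440}$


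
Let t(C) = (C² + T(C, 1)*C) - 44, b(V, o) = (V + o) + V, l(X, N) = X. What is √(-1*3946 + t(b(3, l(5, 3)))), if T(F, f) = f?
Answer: I*√3858 ≈ 62.113*I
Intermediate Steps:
b(V, o) = o + 2*V
t(C) = -44 + C + C² (t(C) = (C² + 1*C) - 44 = (C² + C) - 44 = (C + C²) - 44 = -44 + C + C²)
√(-1*3946 + t(b(3, l(5, 3)))) = √(-1*3946 + (-44 + (5 + 2*3) + (5 + 2*3)²)) = √(-3946 + (-44 + (5 + 6) + (5 + 6)²)) = √(-3946 + (-44 + 11 + 11²)) = √(-3946 + (-44 + 11 + 121)) = √(-3946 + 88) = √(-3858) = I*√3858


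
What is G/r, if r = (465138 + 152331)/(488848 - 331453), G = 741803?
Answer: 38918694395/205823 ≈ 1.8909e+5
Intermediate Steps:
r = 205823/52465 (r = 617469/157395 = 617469*(1/157395) = 205823/52465 ≈ 3.9231)
G/r = 741803/(205823/52465) = 741803*(52465/205823) = 38918694395/205823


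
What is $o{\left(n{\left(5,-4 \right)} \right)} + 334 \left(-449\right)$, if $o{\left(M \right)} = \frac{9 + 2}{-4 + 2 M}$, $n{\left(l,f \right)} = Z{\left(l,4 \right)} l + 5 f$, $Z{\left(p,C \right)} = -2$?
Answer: $- \frac{9597835}{64} \approx -1.4997 \cdot 10^{5}$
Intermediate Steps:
$n{\left(l,f \right)} = - 2 l + 5 f$
$o{\left(M \right)} = \frac{11}{-4 + 2 M}$
$o{\left(n{\left(5,-4 \right)} \right)} + 334 \left(-449\right) = \frac{11}{2 \left(-2 + \left(\left(-2\right) 5 + 5 \left(-4\right)\right)\right)} + 334 \left(-449\right) = \frac{11}{2 \left(-2 - 30\right)} - 149966 = \frac{11}{2 \left(-32\right)} - 149966 = \frac{11}{2} \left(- \frac{1}{32}\right) - 149966 = - \frac{11}{64} - 149966 = - \frac{9597835}{64}$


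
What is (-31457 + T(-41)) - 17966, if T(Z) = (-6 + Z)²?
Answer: -47214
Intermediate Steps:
(-31457 + T(-41)) - 17966 = (-31457 + (-6 - 41)²) - 17966 = (-31457 + (-47)²) - 17966 = (-31457 + 2209) - 17966 = -29248 - 17966 = -47214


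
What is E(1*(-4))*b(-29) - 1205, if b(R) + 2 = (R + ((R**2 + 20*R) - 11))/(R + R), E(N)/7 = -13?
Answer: -39223/58 ≈ -676.26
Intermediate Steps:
E(N) = -91 (E(N) = 7*(-13) = -91)
b(R) = -2 + (-11 + R**2 + 21*R)/(2*R) (b(R) = -2 + (R + ((R**2 + 20*R) - 11))/(R + R) = -2 + (R + (-11 + R**2 + 20*R))/((2*R)) = -2 + (-11 + R**2 + 21*R)*(1/(2*R)) = -2 + (-11 + R**2 + 21*R)/(2*R))
E(1*(-4))*b(-29) - 1205 = -91*(-11 - 29*(17 - 29))/(2*(-29)) - 1205 = -91*(-1)*(-11 - 29*(-12))/(2*29) - 1205 = -91*(-1)*(-11 + 348)/(2*29) - 1205 = -91*(-1)*337/(2*29) - 1205 = -91*(-337/58) - 1205 = 30667/58 - 1205 = -39223/58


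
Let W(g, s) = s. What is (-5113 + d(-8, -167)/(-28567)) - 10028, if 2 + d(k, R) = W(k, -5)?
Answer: -61790420/4081 ≈ -15141.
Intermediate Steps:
d(k, R) = -7 (d(k, R) = -2 - 5 = -7)
(-5113 + d(-8, -167)/(-28567)) - 10028 = (-5113 - 7/(-28567)) - 10028 = (-5113 - 7*(-1/28567)) - 10028 = (-5113 + 1/4081) - 10028 = -20866152/4081 - 10028 = -61790420/4081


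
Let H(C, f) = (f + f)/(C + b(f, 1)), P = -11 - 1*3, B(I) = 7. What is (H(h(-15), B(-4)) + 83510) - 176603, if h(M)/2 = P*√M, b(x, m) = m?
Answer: -1094866759/11761 + 392*I*√15/11761 ≈ -93093.0 + 0.12909*I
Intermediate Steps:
P = -14 (P = -11 - 3 = -14)
h(M) = -28*√M (h(M) = 2*(-14*√M) = -28*√M)
H(C, f) = 2*f/(1 + C) (H(C, f) = (f + f)/(C + 1) = (2*f)/(1 + C) = 2*f/(1 + C))
(H(h(-15), B(-4)) + 83510) - 176603 = (2*7/(1 - 28*I*√15) + 83510) - 176603 = (14/(1 - 28*I*√15) + 83510) - 176603 = (83510 + 14/(1 - 28*I*√15)) - 176603 = -93093 + 14/(1 - 28*I*√15)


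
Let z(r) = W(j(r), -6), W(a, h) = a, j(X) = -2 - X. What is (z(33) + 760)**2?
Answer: 525625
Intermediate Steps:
z(r) = -2 - r
(z(33) + 760)**2 = ((-2 - 1*33) + 760)**2 = ((-2 - 33) + 760)**2 = (-35 + 760)**2 = 725**2 = 525625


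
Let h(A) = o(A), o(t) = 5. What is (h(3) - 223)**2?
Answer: 47524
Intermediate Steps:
h(A) = 5
(h(3) - 223)**2 = (5 - 223)**2 = (-218)**2 = 47524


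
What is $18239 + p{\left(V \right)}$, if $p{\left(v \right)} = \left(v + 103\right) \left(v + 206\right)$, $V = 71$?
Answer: $66437$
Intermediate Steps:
$p{\left(v \right)} = \left(103 + v\right) \left(206 + v\right)$
$18239 + p{\left(V \right)} = 18239 + \left(21218 + 71^{2} + 309 \cdot 71\right) = 18239 + \left(21218 + 5041 + 21939\right) = 18239 + 48198 = 66437$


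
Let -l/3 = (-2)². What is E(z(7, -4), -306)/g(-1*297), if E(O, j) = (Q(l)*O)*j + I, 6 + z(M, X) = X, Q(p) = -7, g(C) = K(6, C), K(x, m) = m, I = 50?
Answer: 21370/297 ≈ 71.953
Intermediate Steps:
g(C) = C
l = -12 (l = -3*(-2)² = -3*4 = -12)
z(M, X) = -6 + X
E(O, j) = 50 - 7*O*j (E(O, j) = (-7*O)*j + 50 = -7*O*j + 50 = 50 - 7*O*j)
E(z(7, -4), -306)/g(-1*297) = (50 - 7*(-6 - 4)*(-306))/((-1*297)) = (50 - 7*(-10)*(-306))/(-297) = (50 - 21420)*(-1/297) = -21370*(-1/297) = 21370/297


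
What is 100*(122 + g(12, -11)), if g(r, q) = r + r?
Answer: 14600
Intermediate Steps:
g(r, q) = 2*r
100*(122 + g(12, -11)) = 100*(122 + 2*12) = 100*(122 + 24) = 100*146 = 14600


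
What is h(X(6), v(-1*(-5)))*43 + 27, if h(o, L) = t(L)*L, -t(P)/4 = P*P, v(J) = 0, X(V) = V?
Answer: 27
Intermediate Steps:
t(P) = -4*P**2 (t(P) = -4*P*P = -4*P**2)
h(o, L) = -4*L**3 (h(o, L) = (-4*L**2)*L = -4*L**3)
h(X(6), v(-1*(-5)))*43 + 27 = -4*0**3*43 + 27 = -4*0*43 + 27 = 0*43 + 27 = 0 + 27 = 27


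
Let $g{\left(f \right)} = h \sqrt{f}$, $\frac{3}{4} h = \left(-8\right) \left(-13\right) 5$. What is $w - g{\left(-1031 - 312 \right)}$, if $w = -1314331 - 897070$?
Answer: $-2211401 - \frac{2080 i \sqrt{1343}}{3} \approx -2.2114 \cdot 10^{6} - 25409.0 i$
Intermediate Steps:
$w = -2211401$ ($w = -1314331 - 897070 = -2211401$)
$h = \frac{2080}{3}$ ($h = \frac{4 \left(-8\right) \left(-13\right) 5}{3} = \frac{4 \cdot 104 \cdot 5}{3} = \frac{4}{3} \cdot 520 = \frac{2080}{3} \approx 693.33$)
$g{\left(f \right)} = \frac{2080 \sqrt{f}}{3}$
$w - g{\left(-1031 - 312 \right)} = -2211401 - \frac{2080 \sqrt{-1031 - 312}}{3} = -2211401 - \frac{2080 \sqrt{-1343}}{3} = -2211401 - \frac{2080 i \sqrt{1343}}{3}$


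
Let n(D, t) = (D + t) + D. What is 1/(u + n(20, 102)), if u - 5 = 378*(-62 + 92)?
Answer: 1/11487 ≈ 8.7055e-5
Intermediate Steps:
n(D, t) = t + 2*D
u = 11345 (u = 5 + 378*(-62 + 92) = 5 + 378*30 = 5 + 11340 = 11345)
1/(u + n(20, 102)) = 1/(11345 + (102 + 2*20)) = 1/(11345 + (102 + 40)) = 1/(11345 + 142) = 1/11487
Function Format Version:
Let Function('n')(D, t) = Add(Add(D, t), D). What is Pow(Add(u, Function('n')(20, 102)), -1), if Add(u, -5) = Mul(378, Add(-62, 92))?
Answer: Rational(1, 11487) ≈ 8.7055e-5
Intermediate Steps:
Function('n')(D, t) = Add(t, Mul(2, D))
u = 11345 (u = Add(5, Mul(378, Add(-62, 92))) = Add(5, Mul(378, 30)) = Add(5, 11340) = 11345)
Pow(Add(u, Function('n')(20, 102)), -1) = Pow(Add(11345, Add(102, Mul(2, 20))), -1) = Pow(Add(11345, Add(102, 40)), -1) = Pow(Add(11345, 142), -1) = Pow(11487, -1) = Rational(1, 11487)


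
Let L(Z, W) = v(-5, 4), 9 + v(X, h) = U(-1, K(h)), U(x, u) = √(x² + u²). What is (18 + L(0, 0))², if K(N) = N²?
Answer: (9 + √257)² ≈ 626.56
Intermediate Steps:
U(x, u) = √(u² + x²)
v(X, h) = -9 + √(1 + h⁴) (v(X, h) = -9 + √((h²)² + (-1)²) = -9 + √(h⁴ + 1) = -9 + √(1 + h⁴))
L(Z, W) = -9 + √257 (L(Z, W) = -9 + √(1 + 4⁴) = -9 + √(1 + 256) = -9 + √257)
(18 + L(0, 0))² = (18 + (-9 + √257))² = (9 + √257)²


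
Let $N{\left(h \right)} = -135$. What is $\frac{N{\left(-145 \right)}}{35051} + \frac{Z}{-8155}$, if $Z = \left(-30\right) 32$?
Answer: $\frac{6509607}{57168181} \approx 0.11387$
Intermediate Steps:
$Z = -960$
$\frac{N{\left(-145 \right)}}{35051} + \frac{Z}{-8155} = - \frac{135}{35051} - \frac{960}{-8155} = \left(-135\right) \frac{1}{35051} - - \frac{192}{1631} = - \frac{135}{35051} + \frac{192}{1631} = \frac{6509607}{57168181}$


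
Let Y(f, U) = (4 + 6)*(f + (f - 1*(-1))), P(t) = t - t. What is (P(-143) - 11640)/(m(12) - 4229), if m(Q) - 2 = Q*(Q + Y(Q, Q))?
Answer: 3880/361 ≈ 10.748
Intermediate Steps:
P(t) = 0
Y(f, U) = 10 + 20*f (Y(f, U) = 10*(f + (f + 1)) = 10*(f + (1 + f)) = 10*(1 + 2*f) = 10 + 20*f)
m(Q) = 2 + Q*(10 + 21*Q) (m(Q) = 2 + Q*(Q + (10 + 20*Q)) = 2 + Q*(10 + 21*Q))
(P(-143) - 11640)/(m(12) - 4229) = (0 - 11640)/((2 + 10*12 + 21*12²) - 4229) = -11640/((2 + 120 + 21*144) - 4229) = -11640/((2 + 120 + 3024) - 4229) = -11640/(3146 - 4229) = -11640/(-1083) = -11640*(-1/1083) = 3880/361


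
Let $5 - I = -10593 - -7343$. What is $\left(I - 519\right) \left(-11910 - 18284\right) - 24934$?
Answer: $-82635718$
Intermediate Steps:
$I = 3255$ ($I = 5 - \left(-10593 - -7343\right) = 5 - \left(-10593 + 7343\right) = 5 - -3250 = 5 + 3250 = 3255$)
$\left(I - 519\right) \left(-11910 - 18284\right) - 24934 = \left(3255 - 519\right) \left(-11910 - 18284\right) - 24934 = 2736 \left(-11910 - 18284\right) - 24934 = 2736 \left(-30194\right) - 24934 = -82610784 - 24934 = -82635718$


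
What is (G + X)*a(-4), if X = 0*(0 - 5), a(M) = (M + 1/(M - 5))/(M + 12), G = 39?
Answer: -481/24 ≈ -20.042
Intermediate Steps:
a(M) = (M + 1/(-5 + M))/(12 + M)
X = 0 (X = 0*(-5) = 0)
(G + X)*a(-4) = (39 + 0)*((1 + (-4)² - 5*(-4))/(-60 + (-4)² + 7*(-4))) = 39*((1 + 16 + 20)/(-60 + 16 - 28)) = 39*(37/(-72)) = 39*(-1/72*37) = 39*(-37/72) = -481/24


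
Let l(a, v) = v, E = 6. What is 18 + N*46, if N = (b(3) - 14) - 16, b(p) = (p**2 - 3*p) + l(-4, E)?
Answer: -1086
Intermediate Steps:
b(p) = 6 + p**2 - 3*p (b(p) = (p**2 - 3*p) + 6 = 6 + p**2 - 3*p)
N = -24 (N = ((6 + 3**2 - 3*3) - 14) - 16 = ((6 + 9 - 9) - 14) - 16 = (6 - 14) - 16 = -8 - 16 = -24)
18 + N*46 = 18 - 24*46 = 18 - 1104 = -1086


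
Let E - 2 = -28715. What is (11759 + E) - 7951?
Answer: -24905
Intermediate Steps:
E = -28713 (E = 2 - 28715 = -28713)
(11759 + E) - 7951 = (11759 - 28713) - 7951 = -16954 - 7951 = -24905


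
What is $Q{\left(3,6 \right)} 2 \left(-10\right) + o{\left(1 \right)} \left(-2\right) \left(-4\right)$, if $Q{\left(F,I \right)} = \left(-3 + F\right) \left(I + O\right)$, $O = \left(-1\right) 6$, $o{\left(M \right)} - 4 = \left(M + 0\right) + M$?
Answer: $48$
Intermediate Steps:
$o{\left(M \right)} = 4 + 2 M$ ($o{\left(M \right)} = 4 + \left(\left(M + 0\right) + M\right) = 4 + \left(M + M\right) = 4 + 2 M$)
$O = -6$
$Q{\left(F,I \right)} = \left(-6 + I\right) \left(-3 + F\right)$ ($Q{\left(F,I \right)} = \left(-3 + F\right) \left(I - 6\right) = \left(-3 + F\right) \left(-6 + I\right) = \left(-6 + I\right) \left(-3 + F\right)$)
$Q{\left(3,6 \right)} 2 \left(-10\right) + o{\left(1 \right)} \left(-2\right) \left(-4\right) = \left(18 - 18 - 18 + 3 \cdot 6\right) 2 \left(-10\right) + \left(4 + 2 \cdot 1\right) \left(-2\right) \left(-4\right) = \left(18 - 18 - 18 + 18\right) \left(-20\right) + \left(4 + 2\right) \left(-2\right) \left(-4\right) = 0 \left(-20\right) + 6 \left(-2\right) \left(-4\right) = 0 - -48 = 0 + 48 = 48$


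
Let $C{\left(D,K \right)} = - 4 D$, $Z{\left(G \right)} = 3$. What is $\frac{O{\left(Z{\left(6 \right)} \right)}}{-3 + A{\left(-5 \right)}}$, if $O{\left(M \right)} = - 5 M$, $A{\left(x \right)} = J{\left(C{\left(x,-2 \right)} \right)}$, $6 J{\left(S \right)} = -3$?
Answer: $\frac{30}{7} \approx 4.2857$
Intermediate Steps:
$J{\left(S \right)} = - \frac{1}{2}$ ($J{\left(S \right)} = \frac{1}{6} \left(-3\right) = - \frac{1}{2}$)
$A{\left(x \right)} = - \frac{1}{2}$
$\frac{O{\left(Z{\left(6 \right)} \right)}}{-3 + A{\left(-5 \right)}} = \frac{\left(-5\right) 3}{-3 - \frac{1}{2}} = \frac{1}{- \frac{7}{2}} \left(-15\right) = \left(- \frac{2}{7}\right) \left(-15\right) = \frac{30}{7}$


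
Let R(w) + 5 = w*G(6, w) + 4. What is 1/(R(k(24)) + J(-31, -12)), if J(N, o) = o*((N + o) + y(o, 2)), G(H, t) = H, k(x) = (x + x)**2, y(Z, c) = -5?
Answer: 1/14399 ≈ 6.9449e-5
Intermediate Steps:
k(x) = 4*x**2 (k(x) = (2*x)**2 = 4*x**2)
J(N, o) = o*(-5 + N + o) (J(N, o) = o*((N + o) - 5) = o*(-5 + N + o))
R(w) = -1 + 6*w (R(w) = -5 + (w*6 + 4) = -5 + (6*w + 4) = -5 + (4 + 6*w) = -1 + 6*w)
1/(R(k(24)) + J(-31, -12)) = 1/((-1 + 6*(4*24**2)) - 12*(-5 - 31 - 12)) = 1/((-1 + 6*(4*576)) - 12*(-48)) = 1/((-1 + 6*2304) + 576) = 1/((-1 + 13824) + 576) = 1/(13823 + 576) = 1/14399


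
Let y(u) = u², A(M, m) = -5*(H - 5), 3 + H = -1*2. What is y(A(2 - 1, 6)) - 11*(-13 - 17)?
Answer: 2830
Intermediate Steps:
H = -5 (H = -3 - 1*2 = -3 - 2 = -5)
A(M, m) = 50 (A(M, m) = -5*(-5 - 5) = -5*(-10) = 50)
y(A(2 - 1, 6)) - 11*(-13 - 17) = 50² - 11*(-13 - 17) = 2500 - 11*(-30) = 2500 - 1*(-330) = 2500 + 330 = 2830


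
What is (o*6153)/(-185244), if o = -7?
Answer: 14357/61748 ≈ 0.23251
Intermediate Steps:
(o*6153)/(-185244) = -7*6153/(-185244) = -43071*(-1/185244) = 14357/61748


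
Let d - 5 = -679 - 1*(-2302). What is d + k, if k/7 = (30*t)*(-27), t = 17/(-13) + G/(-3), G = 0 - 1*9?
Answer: -103576/13 ≈ -7967.4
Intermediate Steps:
G = -9 (G = 0 - 9 = -9)
d = 1628 (d = 5 + (-679 - 1*(-2302)) = 5 + (-679 + 2302) = 5 + 1623 = 1628)
t = 22/13 (t = 17/(-13) - 9/(-3) = 17*(-1/13) - 9*(-⅓) = -17/13 + 3 = 22/13 ≈ 1.6923)
k = -124740/13 (k = 7*((30*(22/13))*(-27)) = 7*((660/13)*(-27)) = 7*(-17820/13) = -124740/13 ≈ -9595.4)
d + k = 1628 - 124740/13 = -103576/13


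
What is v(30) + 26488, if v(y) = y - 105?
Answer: 26413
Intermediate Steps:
v(y) = -105 + y
v(30) + 26488 = (-105 + 30) + 26488 = -75 + 26488 = 26413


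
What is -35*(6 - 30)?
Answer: 840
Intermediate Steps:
-35*(6 - 30) = -35*(-24) = 840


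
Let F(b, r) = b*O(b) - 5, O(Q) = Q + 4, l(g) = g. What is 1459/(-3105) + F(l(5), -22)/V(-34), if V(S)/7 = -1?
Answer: -134413/21735 ≈ -6.1842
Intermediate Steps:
V(S) = -7 (V(S) = 7*(-1) = -7)
O(Q) = 4 + Q
F(b, r) = -5 + b*(4 + b) (F(b, r) = b*(4 + b) - 5 = -5 + b*(4 + b))
1459/(-3105) + F(l(5), -22)/V(-34) = 1459/(-3105) + (-5 + 5*(4 + 5))/(-7) = 1459*(-1/3105) + (-5 + 5*9)*(-⅐) = -1459/3105 + (-5 + 45)*(-⅐) = -1459/3105 + 40*(-⅐) = -1459/3105 - 40/7 = -134413/21735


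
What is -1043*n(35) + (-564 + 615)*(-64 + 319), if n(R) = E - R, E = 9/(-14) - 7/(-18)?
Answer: 447974/9 ≈ 49775.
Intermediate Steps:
E = -16/63 (E = 9*(-1/14) - 7*(-1/18) = -9/14 + 7/18 = -16/63 ≈ -0.25397)
n(R) = -16/63 - R
-1043*n(35) + (-564 + 615)*(-64 + 319) = -1043*(-16/63 - 1*35) + (-564 + 615)*(-64 + 319) = -1043*(-16/63 - 35) + 51*255 = -1043*(-2221/63) + 13005 = 330929/9 + 13005 = 447974/9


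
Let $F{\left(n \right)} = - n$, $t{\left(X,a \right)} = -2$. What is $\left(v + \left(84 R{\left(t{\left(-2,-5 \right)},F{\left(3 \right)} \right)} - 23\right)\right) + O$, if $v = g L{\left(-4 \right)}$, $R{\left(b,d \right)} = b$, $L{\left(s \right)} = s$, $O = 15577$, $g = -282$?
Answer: $16514$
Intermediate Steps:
$v = 1128$ ($v = \left(-282\right) \left(-4\right) = 1128$)
$\left(v + \left(84 R{\left(t{\left(-2,-5 \right)},F{\left(3 \right)} \right)} - 23\right)\right) + O = \left(1128 + \left(84 \left(-2\right) - 23\right)\right) + 15577 = \left(1128 - 191\right) + 15577 = 937 + 15577 = 16514$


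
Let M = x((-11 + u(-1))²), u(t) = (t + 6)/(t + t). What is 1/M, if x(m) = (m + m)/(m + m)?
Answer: 1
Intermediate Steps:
u(t) = (6 + t)/(2*t) (u(t) = (6 + t)/((2*t)) = (6 + t)*(1/(2*t)) = (6 + t)/(2*t))
x(m) = 1 (x(m) = (2*m)/((2*m)) = (2*m)*(1/(2*m)) = 1)
M = 1
1/M = 1/1 = 1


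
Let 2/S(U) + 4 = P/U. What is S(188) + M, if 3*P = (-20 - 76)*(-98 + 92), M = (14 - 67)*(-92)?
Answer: 341273/70 ≈ 4875.3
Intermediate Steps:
M = 4876 (M = -53*(-92) = 4876)
P = 192 (P = ((-20 - 76)*(-98 + 92))/3 = (-96*(-6))/3 = (1/3)*576 = 192)
S(U) = 2/(-4 + 192/U)
S(188) + M = -1*188/(-96 + 2*188) + 4876 = -1*188/(-96 + 376) + 4876 = -1*188/280 + 4876 = -1*188*1/280 + 4876 = -47/70 + 4876 = 341273/70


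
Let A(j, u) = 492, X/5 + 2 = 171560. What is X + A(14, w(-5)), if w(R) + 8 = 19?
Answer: 858282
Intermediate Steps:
w(R) = 11 (w(R) = -8 + 19 = 11)
X = 857790 (X = -10 + 5*171560 = -10 + 857800 = 857790)
X + A(14, w(-5)) = 857790 + 492 = 858282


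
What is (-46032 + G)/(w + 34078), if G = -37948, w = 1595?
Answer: -83980/35673 ≈ -2.3542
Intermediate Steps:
(-46032 + G)/(w + 34078) = (-46032 - 37948)/(1595 + 34078) = -83980/35673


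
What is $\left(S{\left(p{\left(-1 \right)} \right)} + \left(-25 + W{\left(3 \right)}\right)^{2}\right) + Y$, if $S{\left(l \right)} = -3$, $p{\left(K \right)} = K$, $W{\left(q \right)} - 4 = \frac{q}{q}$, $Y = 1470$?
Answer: $1867$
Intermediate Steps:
$W{\left(q \right)} = 5$ ($W{\left(q \right)} = 4 + \frac{q}{q} = 4 + 1 = 5$)
$\left(S{\left(p{\left(-1 \right)} \right)} + \left(-25 + W{\left(3 \right)}\right)^{2}\right) + Y = \left(-3 + \left(-25 + 5\right)^{2}\right) + 1470 = \left(-3 + \left(-20\right)^{2}\right) + 1470 = \left(-3 + 400\right) + 1470 = 397 + 1470 = 1867$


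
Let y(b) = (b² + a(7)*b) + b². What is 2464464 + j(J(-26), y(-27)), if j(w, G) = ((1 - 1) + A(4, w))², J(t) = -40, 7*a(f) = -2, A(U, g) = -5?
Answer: 2464489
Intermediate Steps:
a(f) = -2/7 (a(f) = (⅐)*(-2) = -2/7)
y(b) = 2*b² - 2*b/7 (y(b) = (b² - 2*b/7) + b² = 2*b² - 2*b/7)
j(w, G) = 25 (j(w, G) = ((1 - 1) - 5)² = (0 - 5)² = (-5)² = 25)
2464464 + j(J(-26), y(-27)) = 2464464 + 25 = 2464489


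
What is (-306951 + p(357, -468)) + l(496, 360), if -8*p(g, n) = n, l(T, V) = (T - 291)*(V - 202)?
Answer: -549005/2 ≈ -2.7450e+5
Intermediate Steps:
l(T, V) = (-291 + T)*(-202 + V)
p(g, n) = -n/8
(-306951 + p(357, -468)) + l(496, 360) = (-306951 - 1/8*(-468)) + (58782 - 291*360 - 202*496 + 496*360) = (-306951 + 117/2) + (58782 - 104760 - 100192 + 178560) = -613785/2 + 32390 = -549005/2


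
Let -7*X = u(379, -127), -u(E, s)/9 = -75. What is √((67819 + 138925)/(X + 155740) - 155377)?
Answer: I*√184434207710197385/1089505 ≈ 394.18*I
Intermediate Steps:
u(E, s) = 675 (u(E, s) = -9*(-75) = 675)
X = -675/7 (X = -⅐*675 = -675/7 ≈ -96.429)
√((67819 + 138925)/(X + 155740) - 155377) = √((67819 + 138925)/(-675/7 + 155740) - 155377) = √(206744/(1089505/7) - 155377) = √(206744*(7/1089505) - 155377) = √(1447208/1089505 - 155377) = √(-169282571177/1089505) = I*√184434207710197385/1089505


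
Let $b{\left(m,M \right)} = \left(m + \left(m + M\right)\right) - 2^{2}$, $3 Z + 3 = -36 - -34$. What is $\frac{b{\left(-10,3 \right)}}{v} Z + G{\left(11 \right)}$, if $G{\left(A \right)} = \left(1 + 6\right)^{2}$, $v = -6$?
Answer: $\frac{259}{6} \approx 43.167$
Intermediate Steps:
$G{\left(A \right)} = 49$ ($G{\left(A \right)} = 7^{2} = 49$)
$Z = - \frac{5}{3}$ ($Z = -1 + \frac{-36 - -34}{3} = -1 + \frac{-36 + 34}{3} = -1 + \frac{1}{3} \left(-2\right) = -1 - \frac{2}{3} = - \frac{5}{3} \approx -1.6667$)
$b{\left(m,M \right)} = -4 + M + 2 m$ ($b{\left(m,M \right)} = \left(m + \left(M + m\right)\right) - 4 = \left(M + 2 m\right) - 4 = -4 + M + 2 m$)
$\frac{b{\left(-10,3 \right)}}{v} Z + G{\left(11 \right)} = \frac{-4 + 3 + 2 \left(-10\right)}{-6} \left(- \frac{5}{3}\right) + 49 = \left(-4 + 3 - 20\right) \left(- \frac{1}{6}\right) \left(- \frac{5}{3}\right) + 49 = \left(-21\right) \left(- \frac{1}{6}\right) \left(- \frac{5}{3}\right) + 49 = \frac{7}{2} \left(- \frac{5}{3}\right) + 49 = - \frac{35}{6} + 49 = \frac{259}{6}$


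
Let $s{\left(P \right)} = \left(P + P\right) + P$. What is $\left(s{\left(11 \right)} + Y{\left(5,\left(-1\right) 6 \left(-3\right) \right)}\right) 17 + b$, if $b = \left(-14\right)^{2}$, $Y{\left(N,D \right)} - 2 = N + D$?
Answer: $1182$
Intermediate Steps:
$Y{\left(N,D \right)} = 2 + D + N$ ($Y{\left(N,D \right)} = 2 + \left(N + D\right) = 2 + \left(D + N\right) = 2 + D + N$)
$b = 196$
$s{\left(P \right)} = 3 P$ ($s{\left(P \right)} = 2 P + P = 3 P$)
$\left(s{\left(11 \right)} + Y{\left(5,\left(-1\right) 6 \left(-3\right) \right)}\right) 17 + b = \left(3 \cdot 11 + \left(2 + \left(-1\right) 6 \left(-3\right) + 5\right)\right) 17 + 196 = \left(33 + \left(2 - -18 + 5\right)\right) 17 + 196 = \left(33 + \left(2 + 18 + 5\right)\right) 17 + 196 = \left(33 + 25\right) 17 + 196 = 58 \cdot 17 + 196 = 986 + 196 = 1182$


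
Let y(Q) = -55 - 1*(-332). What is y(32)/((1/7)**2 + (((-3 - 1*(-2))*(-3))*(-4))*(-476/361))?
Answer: 4899853/280249 ≈ 17.484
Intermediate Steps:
y(Q) = 277 (y(Q) = -55 + 332 = 277)
y(32)/((1/7)**2 + (((-3 - 1*(-2))*(-3))*(-4))*(-476/361)) = 277/((1/7)**2 + (((-3 - 1*(-2))*(-3))*(-4))*(-476/361)) = 277/((1/7)**2 + (((-3 + 2)*(-3))*(-4))*(-476*1/361)) = 277/(1/49 + (-1*(-3)*(-4))*(-476/361)) = 277/(1/49 + (3*(-4))*(-476/361)) = 277/(1/49 - 12*(-476/361)) = 277/(1/49 + 5712/361) = 277/(280249/17689) = 277*(17689/280249) = 4899853/280249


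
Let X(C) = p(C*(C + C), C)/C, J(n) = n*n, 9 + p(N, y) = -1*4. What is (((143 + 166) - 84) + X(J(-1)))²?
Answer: 44944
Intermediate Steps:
p(N, y) = -13 (p(N, y) = -9 - 1*4 = -9 - 4 = -13)
J(n) = n²
X(C) = -13/C
(((143 + 166) - 84) + X(J(-1)))² = (((143 + 166) - 84) - 13/((-1)²))² = ((309 - 84) - 13/1)² = (225 - 13*1)² = (225 - 13)² = 212² = 44944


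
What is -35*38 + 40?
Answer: -1290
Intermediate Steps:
-35*38 + 40 = -1330 + 40 = -1290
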